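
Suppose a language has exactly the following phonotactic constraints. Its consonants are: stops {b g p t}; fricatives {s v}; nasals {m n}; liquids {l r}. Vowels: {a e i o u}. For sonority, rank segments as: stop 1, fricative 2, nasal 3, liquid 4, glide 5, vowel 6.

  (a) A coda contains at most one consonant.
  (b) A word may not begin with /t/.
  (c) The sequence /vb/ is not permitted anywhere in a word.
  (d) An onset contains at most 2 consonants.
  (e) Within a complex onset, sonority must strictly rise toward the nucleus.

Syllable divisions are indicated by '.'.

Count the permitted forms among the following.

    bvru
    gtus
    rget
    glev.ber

bvru — violates constraint (d): syllable 1 onset /bvr/ has 3 consonants (> 2) → not permitted
gtus — violates constraint (e): syllable 1 onset /gt/: /g/ (stop, 1) → /t/ (stop, 1) does not rise → not permitted
rget — violates constraint (e): syllable 1 onset /rg/: /r/ (liquid, 4) → /g/ (stop, 1) does not rise → not permitted
glev.ber — violates constraint (c): contains banned sequence /vb/ → not permitted
No form is permitted → 0.

0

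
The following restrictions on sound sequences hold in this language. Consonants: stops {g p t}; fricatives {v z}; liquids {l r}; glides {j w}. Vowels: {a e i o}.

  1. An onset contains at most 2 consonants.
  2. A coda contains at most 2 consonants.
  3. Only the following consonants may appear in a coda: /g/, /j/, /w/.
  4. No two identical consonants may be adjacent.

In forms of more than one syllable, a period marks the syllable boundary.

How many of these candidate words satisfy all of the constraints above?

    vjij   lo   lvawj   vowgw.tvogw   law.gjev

3

vjij — σ1 onset /vj/ (2C), coda /j/ ok → phonotactically legal
lo — σ1 onset /l/, coda /∅/ ok → phonotactically legal
lvawj — σ1 onset /lv/ (2C), coda /wj/ (2C) ok → phonotactically legal
vowgw.tvogw — violates constraint 2: syllable 1 coda /wgw/ has 3 consonants (> 2) → phonotactically illegal
law.gjev — violates constraint 3: syllable 2 coda contains /v/, which is not a licensed coda consonant → phonotactically illegal
Phonotactically legal: vjij, lo, lvawj → 3.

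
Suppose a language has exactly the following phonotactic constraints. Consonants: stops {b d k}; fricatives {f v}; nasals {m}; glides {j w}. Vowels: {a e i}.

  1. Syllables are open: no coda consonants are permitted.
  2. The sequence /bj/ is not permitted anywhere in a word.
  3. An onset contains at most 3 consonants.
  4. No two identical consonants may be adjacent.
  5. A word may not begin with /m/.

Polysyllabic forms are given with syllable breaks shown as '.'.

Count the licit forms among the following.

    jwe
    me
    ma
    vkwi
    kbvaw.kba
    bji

2

jwe — σ1 onset /jw/ (2C), coda /∅/ ok → licit
me — violates constraint 5: word begins with /m/ → illicit
ma — violates constraint 5: word begins with /m/ → illicit
vkwi — σ1 onset /vkw/ (3C), coda /∅/ ok → licit
kbvaw.kba — violates constraint 1: syllable 1 coda /w/ has 1 consonant (> 0) → illicit
bji — violates constraint 2: contains banned sequence /bj/ → illicit
Licit: jwe, vkwi → 2.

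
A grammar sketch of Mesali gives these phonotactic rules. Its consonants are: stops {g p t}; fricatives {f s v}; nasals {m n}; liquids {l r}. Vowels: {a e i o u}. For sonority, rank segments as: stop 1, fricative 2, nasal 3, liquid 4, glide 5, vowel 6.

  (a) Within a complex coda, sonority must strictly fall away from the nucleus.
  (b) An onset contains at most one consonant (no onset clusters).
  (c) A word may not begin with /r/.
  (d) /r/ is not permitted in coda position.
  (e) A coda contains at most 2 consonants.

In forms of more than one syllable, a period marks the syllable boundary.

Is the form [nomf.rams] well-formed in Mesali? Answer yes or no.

yes

[nomf.rams] — σ1 onset /n/, coda /mf/ (3→2 falls) ok; σ2 onset /r/, coda /ms/ (3→2 falls) ok → well-formed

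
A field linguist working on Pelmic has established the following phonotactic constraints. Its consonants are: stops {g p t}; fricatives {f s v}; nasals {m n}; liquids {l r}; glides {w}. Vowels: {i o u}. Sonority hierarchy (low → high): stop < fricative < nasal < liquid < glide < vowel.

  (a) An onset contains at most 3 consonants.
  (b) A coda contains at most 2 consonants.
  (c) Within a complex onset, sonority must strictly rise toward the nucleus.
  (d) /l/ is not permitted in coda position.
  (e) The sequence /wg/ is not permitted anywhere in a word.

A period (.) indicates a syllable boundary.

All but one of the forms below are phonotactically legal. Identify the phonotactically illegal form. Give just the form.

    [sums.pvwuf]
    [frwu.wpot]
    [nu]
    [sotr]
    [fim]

[sums.pvwuf] — σ1 onset /s/, coda /ms/ (2C) ok; σ2 onset /pvw/ (1→2→5 rises), coda /f/ ok → phonotactically legal
[frwu.wpot] — violates constraint (c): syllable 2 onset /wp/: /w/ (glide, 5) → /p/ (stop, 1) does not rise → phonotactically illegal
[nu] — σ1 onset /n/, coda /∅/ ok → phonotactically legal
[sotr] — σ1 onset /s/, coda /tr/ (2C) ok → phonotactically legal
[fim] — σ1 onset /f/, coda /m/ ok → phonotactically legal

[frwu.wpot]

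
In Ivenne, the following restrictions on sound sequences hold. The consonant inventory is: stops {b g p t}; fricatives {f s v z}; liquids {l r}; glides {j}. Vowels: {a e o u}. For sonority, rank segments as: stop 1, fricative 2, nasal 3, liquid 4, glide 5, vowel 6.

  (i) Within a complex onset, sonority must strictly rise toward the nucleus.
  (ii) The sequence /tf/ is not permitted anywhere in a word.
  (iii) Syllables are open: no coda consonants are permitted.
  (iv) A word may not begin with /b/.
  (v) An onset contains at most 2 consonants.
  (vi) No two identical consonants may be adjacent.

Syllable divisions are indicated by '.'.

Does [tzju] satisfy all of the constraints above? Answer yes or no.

[tzju] — violates constraint (v): syllable 1 onset /tzj/ has 3 consonants (> 2) → not permitted

no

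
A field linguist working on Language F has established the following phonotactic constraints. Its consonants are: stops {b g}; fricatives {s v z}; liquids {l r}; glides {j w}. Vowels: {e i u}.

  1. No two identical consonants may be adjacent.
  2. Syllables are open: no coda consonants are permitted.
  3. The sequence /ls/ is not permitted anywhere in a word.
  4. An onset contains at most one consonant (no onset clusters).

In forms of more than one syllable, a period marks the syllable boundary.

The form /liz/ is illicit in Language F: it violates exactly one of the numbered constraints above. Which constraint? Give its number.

/liz/: syllable 1 coda /z/ has 1 consonant (> 0).
This is a violation of constraint 2: "Syllables are open: no coda consonants are permitted."
The remaining constraints (1, 3, 4) are satisfied.

2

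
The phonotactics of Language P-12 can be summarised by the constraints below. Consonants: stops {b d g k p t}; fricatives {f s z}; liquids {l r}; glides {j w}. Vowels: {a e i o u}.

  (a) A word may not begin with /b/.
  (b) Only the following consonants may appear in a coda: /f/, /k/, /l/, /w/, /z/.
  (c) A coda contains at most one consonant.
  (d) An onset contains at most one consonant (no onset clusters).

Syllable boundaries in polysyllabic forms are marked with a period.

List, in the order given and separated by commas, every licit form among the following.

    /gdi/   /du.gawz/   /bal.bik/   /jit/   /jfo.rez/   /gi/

/gi/

/gdi/ — violates constraint (d): syllable 1 onset /gd/ has 2 consonants (> 1) → illicit
/du.gawz/ — violates constraint (c): syllable 2 coda /wz/ has 2 consonants (> 1) → illicit
/bal.bik/ — violates constraint (a): word begins with /b/ → illicit
/jit/ — violates constraint (b): syllable 1 coda contains /t/, which is not a licensed coda consonant → illicit
/jfo.rez/ — violates constraint (d): syllable 1 onset /jf/ has 2 consonants (> 1) → illicit
/gi/ — σ1 onset /g/, coda /∅/ ok → licit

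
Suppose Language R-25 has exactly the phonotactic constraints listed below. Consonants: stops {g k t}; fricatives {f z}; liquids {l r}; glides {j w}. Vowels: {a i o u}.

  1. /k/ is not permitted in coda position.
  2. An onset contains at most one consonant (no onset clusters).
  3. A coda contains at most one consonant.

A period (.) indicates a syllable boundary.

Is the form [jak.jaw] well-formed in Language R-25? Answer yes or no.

[jak.jaw] — violates constraint 1: syllable 1 coda contains /k/ → ill-formed

no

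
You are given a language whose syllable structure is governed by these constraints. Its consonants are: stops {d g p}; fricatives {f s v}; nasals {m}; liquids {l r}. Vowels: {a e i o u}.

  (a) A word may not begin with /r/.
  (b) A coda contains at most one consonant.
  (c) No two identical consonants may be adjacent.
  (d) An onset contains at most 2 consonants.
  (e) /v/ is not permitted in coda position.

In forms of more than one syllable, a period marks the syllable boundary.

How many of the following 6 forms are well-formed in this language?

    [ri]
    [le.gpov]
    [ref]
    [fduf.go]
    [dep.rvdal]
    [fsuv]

[ri] — violates constraint (a): word begins with /r/ → ill-formed
[le.gpov] — violates constraint (e): syllable 2 coda contains /v/ → ill-formed
[ref] — violates constraint (a): word begins with /r/ → ill-formed
[fduf.go] — σ1 onset /fd/ (2C), coda /f/ ok; σ2 onset /g/, coda /∅/ ok → well-formed
[dep.rvdal] — violates constraint (d): syllable 2 onset /rvd/ has 3 consonants (> 2) → ill-formed
[fsuv] — violates constraint (e): syllable 1 coda contains /v/ → ill-formed
Well-formed: [fduf.go] → 1.

1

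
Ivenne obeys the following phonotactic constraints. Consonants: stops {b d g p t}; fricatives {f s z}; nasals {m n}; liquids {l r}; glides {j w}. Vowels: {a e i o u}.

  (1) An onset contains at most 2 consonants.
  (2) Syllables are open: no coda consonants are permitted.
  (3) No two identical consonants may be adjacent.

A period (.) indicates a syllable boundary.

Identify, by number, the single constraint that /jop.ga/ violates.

/jop.ga/: syllable 1 coda /p/ has 1 consonant (> 0).
This is a violation of constraint 2: "Syllables are open: no coda consonants are permitted."
The remaining constraints (1, 3) are satisfied.

2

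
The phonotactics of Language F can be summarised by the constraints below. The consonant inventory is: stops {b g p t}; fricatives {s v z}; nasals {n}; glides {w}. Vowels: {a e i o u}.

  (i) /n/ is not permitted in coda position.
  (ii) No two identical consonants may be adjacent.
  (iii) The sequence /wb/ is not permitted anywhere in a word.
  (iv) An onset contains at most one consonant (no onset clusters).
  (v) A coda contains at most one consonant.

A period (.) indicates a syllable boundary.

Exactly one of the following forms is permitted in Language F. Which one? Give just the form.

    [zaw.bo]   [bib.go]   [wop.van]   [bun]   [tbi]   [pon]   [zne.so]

[bib.go]

[zaw.bo] — violates constraint (iii): contains banned sequence /wb/ → not permitted
[bib.go] — σ1 onset /b/, coda /b/ ok; σ2 onset /g/, coda /∅/ ok → permitted
[wop.van] — violates constraint (i): syllable 2 coda contains /n/ → not permitted
[bun] — violates constraint (i): syllable 1 coda contains /n/ → not permitted
[tbi] — violates constraint (iv): syllable 1 onset /tb/ has 2 consonants (> 1) → not permitted
[pon] — violates constraint (i): syllable 1 coda contains /n/ → not permitted
[zne.so] — violates constraint (iv): syllable 1 onset /zn/ has 2 consonants (> 1) → not permitted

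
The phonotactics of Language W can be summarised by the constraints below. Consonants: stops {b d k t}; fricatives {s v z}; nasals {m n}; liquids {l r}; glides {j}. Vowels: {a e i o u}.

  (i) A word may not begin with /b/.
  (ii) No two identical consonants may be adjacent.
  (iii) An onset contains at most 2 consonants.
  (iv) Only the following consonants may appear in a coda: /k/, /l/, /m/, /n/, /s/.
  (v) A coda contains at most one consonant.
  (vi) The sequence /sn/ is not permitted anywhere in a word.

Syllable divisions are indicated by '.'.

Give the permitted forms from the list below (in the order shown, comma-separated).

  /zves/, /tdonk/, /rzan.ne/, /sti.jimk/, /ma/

/zves/, /ma/

/zves/ — σ1 onset /zv/ (2C), coda /s/ ok → permitted
/tdonk/ — violates constraint (v): syllable 1 coda /nk/ has 2 consonants (> 1) → not permitted
/rzan.ne/ — violates constraint (ii): adjacent identical consonants /nn/ → not permitted
/sti.jimk/ — violates constraint (v): syllable 2 coda /mk/ has 2 consonants (> 1) → not permitted
/ma/ — σ1 onset /m/, coda /∅/ ok → permitted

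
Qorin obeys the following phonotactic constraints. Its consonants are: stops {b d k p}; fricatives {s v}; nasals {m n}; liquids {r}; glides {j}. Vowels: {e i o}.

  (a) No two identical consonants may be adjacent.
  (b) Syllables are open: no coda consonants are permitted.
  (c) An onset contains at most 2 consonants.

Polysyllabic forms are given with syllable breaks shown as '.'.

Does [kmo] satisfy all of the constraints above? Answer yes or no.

[kmo] — σ1 onset /km/ (2C), coda /∅/ ok → licit

yes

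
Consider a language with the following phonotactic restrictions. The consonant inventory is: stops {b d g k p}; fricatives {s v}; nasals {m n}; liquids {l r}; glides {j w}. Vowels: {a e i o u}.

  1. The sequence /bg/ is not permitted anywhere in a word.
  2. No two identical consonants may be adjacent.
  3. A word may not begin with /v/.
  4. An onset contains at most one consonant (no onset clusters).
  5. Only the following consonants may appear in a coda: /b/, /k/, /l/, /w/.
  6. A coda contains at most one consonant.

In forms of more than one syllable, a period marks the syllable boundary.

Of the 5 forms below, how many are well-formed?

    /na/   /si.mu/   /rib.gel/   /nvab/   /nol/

3

/na/ — σ1 onset /n/, coda /∅/ ok → well-formed
/si.mu/ — σ1 onset /s/, coda /∅/ ok; σ2 onset /m/, coda /∅/ ok → well-formed
/rib.gel/ — violates constraint 1: contains banned sequence /bg/ → ill-formed
/nvab/ — violates constraint 4: syllable 1 onset /nv/ has 2 consonants (> 1) → ill-formed
/nol/ — σ1 onset /n/, coda /l/ ok → well-formed
Well-formed: /na/, /si.mu/, /nol/ → 3.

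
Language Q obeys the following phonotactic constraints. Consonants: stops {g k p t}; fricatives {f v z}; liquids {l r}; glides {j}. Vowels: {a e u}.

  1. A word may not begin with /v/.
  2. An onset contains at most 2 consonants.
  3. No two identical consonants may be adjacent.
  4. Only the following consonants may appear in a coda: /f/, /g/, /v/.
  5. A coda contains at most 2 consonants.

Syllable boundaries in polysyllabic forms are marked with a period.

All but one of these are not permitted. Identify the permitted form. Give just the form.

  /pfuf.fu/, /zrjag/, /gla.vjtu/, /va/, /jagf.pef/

/pfuf.fu/ — violates constraint 3: adjacent identical consonants /ff/ → not permitted
/zrjag/ — violates constraint 2: syllable 1 onset /zrj/ has 3 consonants (> 2) → not permitted
/gla.vjtu/ — violates constraint 2: syllable 2 onset /vjt/ has 3 consonants (> 2) → not permitted
/va/ — violates constraint 1: word begins with /v/ → not permitted
/jagf.pef/ — σ1 onset /j/, coda /gf/ (2C) ok; σ2 onset /p/, coda /f/ ok → permitted

/jagf.pef/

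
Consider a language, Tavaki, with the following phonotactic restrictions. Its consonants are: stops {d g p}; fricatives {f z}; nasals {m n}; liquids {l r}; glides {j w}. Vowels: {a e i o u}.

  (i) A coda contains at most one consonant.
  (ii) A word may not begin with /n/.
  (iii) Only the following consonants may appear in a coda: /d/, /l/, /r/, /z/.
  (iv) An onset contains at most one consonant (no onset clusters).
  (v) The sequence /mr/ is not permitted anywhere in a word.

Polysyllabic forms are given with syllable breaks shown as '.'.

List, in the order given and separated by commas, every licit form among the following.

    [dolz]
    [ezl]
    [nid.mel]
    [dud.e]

[dud.e]

[dolz] — violates constraint (i): syllable 1 coda /lz/ has 2 consonants (> 1) → illicit
[ezl] — violates constraint (i): syllable 1 coda /zl/ has 2 consonants (> 1) → illicit
[nid.mel] — violates constraint (ii): word begins with /n/ → illicit
[dud.e] — σ1 onset /d/, coda /d/ ok; σ2 onset /∅/, coda /∅/ ok → licit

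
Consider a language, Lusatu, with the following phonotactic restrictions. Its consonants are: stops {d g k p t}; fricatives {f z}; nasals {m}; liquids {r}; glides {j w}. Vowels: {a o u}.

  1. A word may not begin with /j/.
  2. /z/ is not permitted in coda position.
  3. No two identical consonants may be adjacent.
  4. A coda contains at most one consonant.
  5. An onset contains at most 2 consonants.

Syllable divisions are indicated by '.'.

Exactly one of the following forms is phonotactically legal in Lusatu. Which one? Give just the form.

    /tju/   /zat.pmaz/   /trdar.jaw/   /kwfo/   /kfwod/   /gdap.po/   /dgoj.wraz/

/tju/ — σ1 onset /tj/ (2C), coda /∅/ ok → phonotactically legal
/zat.pmaz/ — violates constraint 2: syllable 2 coda contains /z/ → phonotactically illegal
/trdar.jaw/ — violates constraint 5: syllable 1 onset /trd/ has 3 consonants (> 2) → phonotactically illegal
/kwfo/ — violates constraint 5: syllable 1 onset /kwf/ has 3 consonants (> 2) → phonotactically illegal
/kfwod/ — violates constraint 5: syllable 1 onset /kfw/ has 3 consonants (> 2) → phonotactically illegal
/gdap.po/ — violates constraint 3: adjacent identical consonants /pp/ → phonotactically illegal
/dgoj.wraz/ — violates constraint 2: syllable 2 coda contains /z/ → phonotactically illegal

/tju/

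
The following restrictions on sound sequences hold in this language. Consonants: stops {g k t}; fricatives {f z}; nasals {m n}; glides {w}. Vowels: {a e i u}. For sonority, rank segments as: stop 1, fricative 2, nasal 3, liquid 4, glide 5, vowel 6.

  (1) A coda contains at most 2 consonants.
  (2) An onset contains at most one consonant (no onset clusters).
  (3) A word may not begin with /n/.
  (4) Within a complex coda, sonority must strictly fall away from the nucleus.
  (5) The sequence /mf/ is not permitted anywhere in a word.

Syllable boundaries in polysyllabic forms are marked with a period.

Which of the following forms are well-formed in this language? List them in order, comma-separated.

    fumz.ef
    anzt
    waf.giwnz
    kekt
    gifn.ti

fumz.ef — σ1 onset /f/, coda /mz/ (3→2 falls) ok; σ2 onset /∅/, coda /f/ ok → well-formed
anzt — violates constraint 1: syllable 1 coda /nzt/ has 3 consonants (> 2) → ill-formed
waf.giwnz — violates constraint 1: syllable 2 coda /wnz/ has 3 consonants (> 2) → ill-formed
kekt — violates constraint 4: syllable 1 coda /kt/: /k/ (stop, 1) → /t/ (stop, 1) does not fall → ill-formed
gifn.ti — violates constraint 4: syllable 1 coda /fn/: /f/ (fricative, 2) → /n/ (nasal, 3) does not fall → ill-formed

fumz.ef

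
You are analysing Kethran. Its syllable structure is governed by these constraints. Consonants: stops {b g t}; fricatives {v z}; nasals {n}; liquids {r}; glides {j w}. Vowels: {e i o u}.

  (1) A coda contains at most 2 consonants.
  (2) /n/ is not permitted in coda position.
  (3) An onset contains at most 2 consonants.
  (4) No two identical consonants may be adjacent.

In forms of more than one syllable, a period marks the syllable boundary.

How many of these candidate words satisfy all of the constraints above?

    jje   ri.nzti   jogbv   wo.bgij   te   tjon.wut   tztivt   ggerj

jje — violates constraint 4: adjacent identical consonants /jj/ → ill-formed
ri.nzti — violates constraint 3: syllable 2 onset /nzt/ has 3 consonants (> 2) → ill-formed
jogbv — violates constraint 1: syllable 1 coda /gbv/ has 3 consonants (> 2) → ill-formed
wo.bgij — σ1 onset /w/, coda /∅/ ok; σ2 onset /bg/ (2C), coda /j/ ok → well-formed
te — σ1 onset /t/, coda /∅/ ok → well-formed
tjon.wut — violates constraint 2: syllable 1 coda contains /n/ → ill-formed
tztivt — violates constraint 3: syllable 1 onset /tzt/ has 3 consonants (> 2) → ill-formed
ggerj — violates constraint 4: adjacent identical consonants /gg/ → ill-formed
Well-formed: wo.bgij, te → 2.

2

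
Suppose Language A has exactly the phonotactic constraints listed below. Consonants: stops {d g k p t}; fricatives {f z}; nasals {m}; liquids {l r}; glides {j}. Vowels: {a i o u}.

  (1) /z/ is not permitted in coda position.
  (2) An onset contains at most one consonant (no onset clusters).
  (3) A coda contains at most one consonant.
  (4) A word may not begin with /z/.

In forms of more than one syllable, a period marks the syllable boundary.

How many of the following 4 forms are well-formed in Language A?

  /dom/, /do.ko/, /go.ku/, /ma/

/dom/ — σ1 onset /d/, coda /m/ ok → well-formed
/do.ko/ — σ1 onset /d/, coda /∅/ ok; σ2 onset /k/, coda /∅/ ok → well-formed
/go.ku/ — σ1 onset /g/, coda /∅/ ok; σ2 onset /k/, coda /∅/ ok → well-formed
/ma/ — σ1 onset /m/, coda /∅/ ok → well-formed
Well-formed: /dom/, /do.ko/, /go.ku/, /ma/ → 4.

4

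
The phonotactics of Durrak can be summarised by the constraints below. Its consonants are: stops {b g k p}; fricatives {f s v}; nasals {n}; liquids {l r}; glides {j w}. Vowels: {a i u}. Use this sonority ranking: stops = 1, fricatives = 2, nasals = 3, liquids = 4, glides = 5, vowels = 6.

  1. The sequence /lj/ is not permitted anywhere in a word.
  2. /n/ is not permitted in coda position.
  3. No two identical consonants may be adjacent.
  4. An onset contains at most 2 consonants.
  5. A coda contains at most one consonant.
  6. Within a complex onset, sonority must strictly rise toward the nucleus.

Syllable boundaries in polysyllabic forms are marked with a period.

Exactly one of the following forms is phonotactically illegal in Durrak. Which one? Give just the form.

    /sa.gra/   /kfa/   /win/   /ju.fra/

/sa.gra/ — σ1 onset /s/, coda /∅/ ok; σ2 onset /gr/ (1→4 rises), coda /∅/ ok → phonotactically legal
/kfa/ — σ1 onset /kf/ (1→2 rises), coda /∅/ ok → phonotactically legal
/win/ — violates constraint 2: syllable 1 coda contains /n/ → phonotactically illegal
/ju.fra/ — σ1 onset /j/, coda /∅/ ok; σ2 onset /fr/ (2→4 rises), coda /∅/ ok → phonotactically legal

/win/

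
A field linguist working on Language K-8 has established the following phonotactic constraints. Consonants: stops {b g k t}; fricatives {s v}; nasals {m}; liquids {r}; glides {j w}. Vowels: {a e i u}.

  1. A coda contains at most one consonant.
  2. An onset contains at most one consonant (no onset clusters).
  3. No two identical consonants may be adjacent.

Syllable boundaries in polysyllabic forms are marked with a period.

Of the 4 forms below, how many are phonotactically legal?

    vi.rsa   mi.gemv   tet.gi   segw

vi.rsa — violates constraint 2: syllable 2 onset /rs/ has 2 consonants (> 1) → phonotactically illegal
mi.gemv — violates constraint 1: syllable 2 coda /mv/ has 2 consonants (> 1) → phonotactically illegal
tet.gi — σ1 onset /t/, coda /t/ ok; σ2 onset /g/, coda /∅/ ok → phonotactically legal
segw — violates constraint 1: syllable 1 coda /gw/ has 2 consonants (> 1) → phonotactically illegal
Phonotactically legal: tet.gi → 1.

1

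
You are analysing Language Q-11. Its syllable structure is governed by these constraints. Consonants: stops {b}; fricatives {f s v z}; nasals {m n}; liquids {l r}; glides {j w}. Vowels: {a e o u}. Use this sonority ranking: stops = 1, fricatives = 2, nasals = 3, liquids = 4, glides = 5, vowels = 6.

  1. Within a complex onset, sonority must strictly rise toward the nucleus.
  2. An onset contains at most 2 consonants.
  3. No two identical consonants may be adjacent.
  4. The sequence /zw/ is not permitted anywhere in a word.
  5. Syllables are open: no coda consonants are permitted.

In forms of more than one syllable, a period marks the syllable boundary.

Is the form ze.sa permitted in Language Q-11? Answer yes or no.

ze.sa — σ1 onset /z/, coda /∅/ ok; σ2 onset /s/, coda /∅/ ok → permitted

yes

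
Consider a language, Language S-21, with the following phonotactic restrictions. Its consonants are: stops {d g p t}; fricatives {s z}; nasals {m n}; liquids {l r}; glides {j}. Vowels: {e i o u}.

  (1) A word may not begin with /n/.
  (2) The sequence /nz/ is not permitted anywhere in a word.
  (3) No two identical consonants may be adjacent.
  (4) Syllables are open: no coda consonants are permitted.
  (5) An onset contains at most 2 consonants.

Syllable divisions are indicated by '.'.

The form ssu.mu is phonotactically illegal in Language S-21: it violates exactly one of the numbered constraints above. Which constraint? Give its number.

3

ssu.mu: adjacent identical consonants /ss/.
This is a violation of constraint 3: "No two identical consonants may be adjacent."
The remaining constraints (1, 2, 4, 5) are satisfied.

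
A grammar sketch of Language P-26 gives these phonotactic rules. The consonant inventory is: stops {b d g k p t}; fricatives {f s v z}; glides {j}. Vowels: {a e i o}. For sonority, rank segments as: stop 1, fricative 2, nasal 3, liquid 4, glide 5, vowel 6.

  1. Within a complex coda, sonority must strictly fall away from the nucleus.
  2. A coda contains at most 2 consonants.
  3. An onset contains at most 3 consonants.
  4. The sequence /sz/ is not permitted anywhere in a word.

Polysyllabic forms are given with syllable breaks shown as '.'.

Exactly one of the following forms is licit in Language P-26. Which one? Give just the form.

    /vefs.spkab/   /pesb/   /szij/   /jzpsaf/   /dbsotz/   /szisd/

/pesb/

/vefs.spkab/ — violates constraint 1: syllable 1 coda /fs/: /f/ (fricative, 2) → /s/ (fricative, 2) does not fall → illicit
/pesb/ — σ1 onset /p/, coda /sb/ (2→1 falls) ok → licit
/szij/ — violates constraint 4: contains banned sequence /sz/ → illicit
/jzpsaf/ — violates constraint 3: syllable 1 onset /jzps/ has 4 consonants (> 3) → illicit
/dbsotz/ — violates constraint 1: syllable 1 coda /tz/: /t/ (stop, 1) → /z/ (fricative, 2) does not fall → illicit
/szisd/ — violates constraint 4: contains banned sequence /sz/ → illicit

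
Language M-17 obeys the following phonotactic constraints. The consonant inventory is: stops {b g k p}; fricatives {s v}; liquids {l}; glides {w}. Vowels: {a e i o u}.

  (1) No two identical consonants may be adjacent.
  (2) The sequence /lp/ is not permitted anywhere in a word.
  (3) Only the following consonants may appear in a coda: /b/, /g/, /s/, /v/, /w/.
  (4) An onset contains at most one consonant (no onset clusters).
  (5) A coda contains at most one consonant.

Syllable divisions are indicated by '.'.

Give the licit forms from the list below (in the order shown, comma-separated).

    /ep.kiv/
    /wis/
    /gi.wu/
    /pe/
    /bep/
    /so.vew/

/wis/, /gi.wu/, /pe/, /so.vew/

/ep.kiv/ — violates constraint 3: syllable 1 coda contains /p/, which is not a licensed coda consonant → illicit
/wis/ — σ1 onset /w/, coda /s/ ok → licit
/gi.wu/ — σ1 onset /g/, coda /∅/ ok; σ2 onset /w/, coda /∅/ ok → licit
/pe/ — σ1 onset /p/, coda /∅/ ok → licit
/bep/ — violates constraint 3: syllable 1 coda contains /p/, which is not a licensed coda consonant → illicit
/so.vew/ — σ1 onset /s/, coda /∅/ ok; σ2 onset /v/, coda /w/ ok → licit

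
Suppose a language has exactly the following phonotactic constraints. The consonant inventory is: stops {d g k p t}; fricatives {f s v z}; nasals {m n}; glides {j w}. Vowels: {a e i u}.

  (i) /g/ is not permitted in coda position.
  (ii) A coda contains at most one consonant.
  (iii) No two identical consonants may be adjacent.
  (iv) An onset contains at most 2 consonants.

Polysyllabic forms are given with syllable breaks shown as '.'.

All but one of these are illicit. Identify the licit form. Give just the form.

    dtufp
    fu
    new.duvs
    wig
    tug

fu

dtufp — violates constraint (ii): syllable 1 coda /fp/ has 2 consonants (> 1) → illicit
fu — σ1 onset /f/, coda /∅/ ok → licit
new.duvs — violates constraint (ii): syllable 2 coda /vs/ has 2 consonants (> 1) → illicit
wig — violates constraint (i): syllable 1 coda contains /g/ → illicit
tug — violates constraint (i): syllable 1 coda contains /g/ → illicit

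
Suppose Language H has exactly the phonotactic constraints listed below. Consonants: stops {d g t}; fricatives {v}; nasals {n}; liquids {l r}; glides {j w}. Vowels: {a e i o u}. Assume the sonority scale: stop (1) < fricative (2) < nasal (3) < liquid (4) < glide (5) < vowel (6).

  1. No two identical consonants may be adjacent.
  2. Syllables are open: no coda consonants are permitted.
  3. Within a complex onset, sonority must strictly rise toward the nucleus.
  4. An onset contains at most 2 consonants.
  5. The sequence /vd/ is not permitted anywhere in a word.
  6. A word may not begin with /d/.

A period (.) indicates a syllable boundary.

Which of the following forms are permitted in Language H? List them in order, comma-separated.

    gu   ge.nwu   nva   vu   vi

gu, ge.nwu, vu, vi

gu — σ1 onset /g/, coda /∅/ ok → permitted
ge.nwu — σ1 onset /g/, coda /∅/ ok; σ2 onset /nw/ (3→5 rises), coda /∅/ ok → permitted
nva — violates constraint 3: syllable 1 onset /nv/: /n/ (nasal, 3) → /v/ (fricative, 2) does not rise → not permitted
vu — σ1 onset /v/, coda /∅/ ok → permitted
vi — σ1 onset /v/, coda /∅/ ok → permitted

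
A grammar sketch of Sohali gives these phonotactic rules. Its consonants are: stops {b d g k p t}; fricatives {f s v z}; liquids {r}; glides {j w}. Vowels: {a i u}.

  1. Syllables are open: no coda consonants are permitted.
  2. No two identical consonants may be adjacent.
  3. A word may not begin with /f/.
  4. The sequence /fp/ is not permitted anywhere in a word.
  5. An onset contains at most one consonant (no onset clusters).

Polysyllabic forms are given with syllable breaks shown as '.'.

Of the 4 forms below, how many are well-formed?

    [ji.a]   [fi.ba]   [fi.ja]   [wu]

[ji.a] — σ1 onset /j/, coda /∅/ ok; σ2 onset /∅/, coda /∅/ ok → well-formed
[fi.ba] — violates constraint 3: word begins with /f/ → ill-formed
[fi.ja] — violates constraint 3: word begins with /f/ → ill-formed
[wu] — σ1 onset /w/, coda /∅/ ok → well-formed
Well-formed: [ji.a], [wu] → 2.

2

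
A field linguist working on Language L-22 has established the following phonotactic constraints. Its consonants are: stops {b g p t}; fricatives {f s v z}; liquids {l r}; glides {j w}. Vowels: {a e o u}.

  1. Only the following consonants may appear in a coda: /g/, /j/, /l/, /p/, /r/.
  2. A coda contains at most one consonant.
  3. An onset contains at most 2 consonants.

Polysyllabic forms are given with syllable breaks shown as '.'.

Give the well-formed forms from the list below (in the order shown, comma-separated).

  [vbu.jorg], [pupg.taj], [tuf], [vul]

[vul]

[vbu.jorg] — violates constraint 2: syllable 2 coda /rg/ has 2 consonants (> 1) → ill-formed
[pupg.taj] — violates constraint 2: syllable 1 coda /pg/ has 2 consonants (> 1) → ill-formed
[tuf] — violates constraint 1: syllable 1 coda contains /f/, which is not a licensed coda consonant → ill-formed
[vul] — σ1 onset /v/, coda /l/ ok → well-formed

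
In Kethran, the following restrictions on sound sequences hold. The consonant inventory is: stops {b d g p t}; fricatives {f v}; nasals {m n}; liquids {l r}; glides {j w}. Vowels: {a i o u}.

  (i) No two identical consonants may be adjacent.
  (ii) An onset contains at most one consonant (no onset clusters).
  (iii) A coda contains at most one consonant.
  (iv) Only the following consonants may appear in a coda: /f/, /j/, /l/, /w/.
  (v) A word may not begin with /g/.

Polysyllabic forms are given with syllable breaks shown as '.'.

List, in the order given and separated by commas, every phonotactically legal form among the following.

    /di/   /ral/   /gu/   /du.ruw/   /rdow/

/di/, /ral/, /du.ruw/

/di/ — σ1 onset /d/, coda /∅/ ok → phonotactically legal
/ral/ — σ1 onset /r/, coda /l/ ok → phonotactically legal
/gu/ — violates constraint (v): word begins with /g/ → phonotactically illegal
/du.ruw/ — σ1 onset /d/, coda /∅/ ok; σ2 onset /r/, coda /w/ ok → phonotactically legal
/rdow/ — violates constraint (ii): syllable 1 onset /rd/ has 2 consonants (> 1) → phonotactically illegal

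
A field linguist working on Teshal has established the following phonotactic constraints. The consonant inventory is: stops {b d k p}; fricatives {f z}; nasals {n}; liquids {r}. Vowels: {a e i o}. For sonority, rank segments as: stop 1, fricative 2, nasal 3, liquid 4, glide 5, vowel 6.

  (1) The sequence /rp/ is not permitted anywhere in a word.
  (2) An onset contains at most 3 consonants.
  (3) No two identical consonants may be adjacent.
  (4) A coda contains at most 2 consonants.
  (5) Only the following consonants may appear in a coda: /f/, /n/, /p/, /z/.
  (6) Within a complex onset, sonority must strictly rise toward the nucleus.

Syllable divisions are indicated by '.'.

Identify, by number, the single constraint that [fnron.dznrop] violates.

2

[fnron.dznrop]: syllable 2 onset /dznr/ has 4 consonants (> 3).
This is a violation of constraint 2: "An onset contains at most 3 consonants."
The remaining constraints (1, 3, 4, 5, 6) are satisfied.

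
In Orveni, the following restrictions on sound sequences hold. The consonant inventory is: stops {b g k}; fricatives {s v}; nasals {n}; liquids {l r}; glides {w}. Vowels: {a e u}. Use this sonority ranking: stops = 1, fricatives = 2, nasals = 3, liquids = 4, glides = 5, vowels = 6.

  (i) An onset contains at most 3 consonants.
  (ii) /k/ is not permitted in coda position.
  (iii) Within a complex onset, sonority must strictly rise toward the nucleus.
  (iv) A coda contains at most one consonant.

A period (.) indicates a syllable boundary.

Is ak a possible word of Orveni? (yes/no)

no

ak — violates constraint (ii): syllable 1 coda contains /k/ → not permitted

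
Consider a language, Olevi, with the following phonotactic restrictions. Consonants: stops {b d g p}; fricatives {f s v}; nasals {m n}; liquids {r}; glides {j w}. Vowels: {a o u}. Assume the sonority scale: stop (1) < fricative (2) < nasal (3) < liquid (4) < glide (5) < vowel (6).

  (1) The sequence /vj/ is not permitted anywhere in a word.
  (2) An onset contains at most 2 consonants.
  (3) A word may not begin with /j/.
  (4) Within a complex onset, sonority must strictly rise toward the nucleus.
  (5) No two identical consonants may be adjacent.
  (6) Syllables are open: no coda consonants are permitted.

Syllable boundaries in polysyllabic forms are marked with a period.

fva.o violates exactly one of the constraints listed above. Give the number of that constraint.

fva.o: syllable 1 onset /fv/: /f/ (fricative, 2) → /v/ (fricative, 2) does not rise.
This is a violation of constraint 4: "Within a complex onset, sonority must strictly rise toward the nucleus."
The remaining constraints (1, 2, 3, 5, 6) are satisfied.

4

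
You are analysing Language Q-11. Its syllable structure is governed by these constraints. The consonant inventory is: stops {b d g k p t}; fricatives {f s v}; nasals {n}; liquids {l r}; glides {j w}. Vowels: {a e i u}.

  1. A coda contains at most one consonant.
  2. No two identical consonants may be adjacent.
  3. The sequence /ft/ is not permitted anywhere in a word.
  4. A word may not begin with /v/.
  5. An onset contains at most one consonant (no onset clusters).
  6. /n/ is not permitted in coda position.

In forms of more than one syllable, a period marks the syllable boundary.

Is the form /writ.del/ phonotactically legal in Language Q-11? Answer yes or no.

no

/writ.del/ — violates constraint 5: syllable 1 onset /wr/ has 2 consonants (> 1) → phonotactically illegal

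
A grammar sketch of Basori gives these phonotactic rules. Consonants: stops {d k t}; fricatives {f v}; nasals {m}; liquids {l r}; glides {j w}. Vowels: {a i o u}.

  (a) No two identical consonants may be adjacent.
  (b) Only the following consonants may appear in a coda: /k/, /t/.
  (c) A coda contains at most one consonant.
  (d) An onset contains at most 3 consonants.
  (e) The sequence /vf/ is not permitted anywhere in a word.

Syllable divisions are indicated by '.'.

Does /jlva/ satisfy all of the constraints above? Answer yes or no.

yes

/jlva/ — σ1 onset /jlv/ (3C), coda /∅/ ok → phonotactically legal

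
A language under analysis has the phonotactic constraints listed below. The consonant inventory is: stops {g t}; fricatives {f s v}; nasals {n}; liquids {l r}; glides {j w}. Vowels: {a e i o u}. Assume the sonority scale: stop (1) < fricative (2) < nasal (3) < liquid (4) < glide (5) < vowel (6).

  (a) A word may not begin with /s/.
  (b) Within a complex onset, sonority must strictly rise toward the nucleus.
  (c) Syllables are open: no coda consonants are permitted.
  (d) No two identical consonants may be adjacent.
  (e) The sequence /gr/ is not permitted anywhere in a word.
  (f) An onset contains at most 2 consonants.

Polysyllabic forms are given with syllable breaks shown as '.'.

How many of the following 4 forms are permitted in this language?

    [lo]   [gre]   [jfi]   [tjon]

1

[lo] — σ1 onset /l/, coda /∅/ ok → permitted
[gre] — violates constraint (e): contains banned sequence /gr/ → not permitted
[jfi] — violates constraint (b): syllable 1 onset /jf/: /j/ (glide, 5) → /f/ (fricative, 2) does not rise → not permitted
[tjon] — violates constraint (c): syllable 1 coda /n/ has 1 consonant (> 0) → not permitted
Permitted: [lo] → 1.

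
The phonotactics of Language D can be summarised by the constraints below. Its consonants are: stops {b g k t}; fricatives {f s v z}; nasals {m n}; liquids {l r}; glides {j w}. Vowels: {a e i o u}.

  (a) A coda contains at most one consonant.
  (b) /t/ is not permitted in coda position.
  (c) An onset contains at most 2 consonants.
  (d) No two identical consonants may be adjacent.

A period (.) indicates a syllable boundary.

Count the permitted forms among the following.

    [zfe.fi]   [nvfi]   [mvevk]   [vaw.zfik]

2

[zfe.fi] — σ1 onset /zf/ (2C), coda /∅/ ok; σ2 onset /f/, coda /∅/ ok → permitted
[nvfi] — violates constraint (c): syllable 1 onset /nvf/ has 3 consonants (> 2) → not permitted
[mvevk] — violates constraint (a): syllable 1 coda /vk/ has 2 consonants (> 1) → not permitted
[vaw.zfik] — σ1 onset /v/, coda /w/ ok; σ2 onset /zf/ (2C), coda /k/ ok → permitted
Permitted: [zfe.fi], [vaw.zfik] → 2.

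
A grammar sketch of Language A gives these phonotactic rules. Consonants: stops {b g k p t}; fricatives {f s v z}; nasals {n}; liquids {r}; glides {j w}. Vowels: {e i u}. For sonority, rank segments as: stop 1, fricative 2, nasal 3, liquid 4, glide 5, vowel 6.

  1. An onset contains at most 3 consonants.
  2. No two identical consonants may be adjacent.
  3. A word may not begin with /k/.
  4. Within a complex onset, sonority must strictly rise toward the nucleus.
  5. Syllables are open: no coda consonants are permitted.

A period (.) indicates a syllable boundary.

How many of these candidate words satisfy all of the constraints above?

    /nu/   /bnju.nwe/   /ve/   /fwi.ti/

/nu/ — σ1 onset /n/, coda /∅/ ok → licit
/bnju.nwe/ — σ1 onset /bnj/ (1→3→5 rises), coda /∅/ ok; σ2 onset /nw/ (3→5 rises), coda /∅/ ok → licit
/ve/ — σ1 onset /v/, coda /∅/ ok → licit
/fwi.ti/ — σ1 onset /fw/ (2→5 rises), coda /∅/ ok; σ2 onset /t/, coda /∅/ ok → licit
Licit: /nu/, /bnju.nwe/, /ve/, /fwi.ti/ → 4.

4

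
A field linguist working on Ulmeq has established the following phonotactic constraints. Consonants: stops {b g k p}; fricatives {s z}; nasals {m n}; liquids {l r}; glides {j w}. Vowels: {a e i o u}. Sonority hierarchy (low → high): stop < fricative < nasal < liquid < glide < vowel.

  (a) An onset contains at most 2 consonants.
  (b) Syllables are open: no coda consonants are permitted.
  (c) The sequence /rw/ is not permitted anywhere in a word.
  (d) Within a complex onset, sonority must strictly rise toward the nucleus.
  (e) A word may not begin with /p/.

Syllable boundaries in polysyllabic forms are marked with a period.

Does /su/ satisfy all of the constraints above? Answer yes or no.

/su/ — σ1 onset /s/, coda /∅/ ok → phonotactically legal

yes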